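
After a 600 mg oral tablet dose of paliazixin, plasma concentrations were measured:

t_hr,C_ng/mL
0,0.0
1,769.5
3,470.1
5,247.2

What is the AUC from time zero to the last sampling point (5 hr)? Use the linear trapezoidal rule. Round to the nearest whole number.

AUC = 2342 ng/mL·hr

Trapezoidal AUC_0→5:
  [0→1]: (0.0+769.5)/2 × 1 = 384.75
  [1→3]: (769.5+470.1)/2 × 2 = 1239.6
  [3→5]: (470.1+247.2)/2 × 2 = 717.3
  Sum = 2341.65 ng/mL·hr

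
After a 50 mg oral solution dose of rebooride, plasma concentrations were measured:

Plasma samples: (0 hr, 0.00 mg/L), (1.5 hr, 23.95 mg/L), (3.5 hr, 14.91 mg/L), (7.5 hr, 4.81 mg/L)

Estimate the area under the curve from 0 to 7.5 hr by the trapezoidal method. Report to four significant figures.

AUC = 96.26 mg/L·hr

Trapezoidal AUC_0→7.5:
  [0→1.5]: (0.00+23.95)/2 × 1.5 = 17.9625
  [1.5→3.5]: (23.95+14.91)/2 × 2 = 38.86
  [3.5→7.5]: (14.91+4.81)/2 × 4 = 39.44
  Sum = 96.2625 mg/L·hr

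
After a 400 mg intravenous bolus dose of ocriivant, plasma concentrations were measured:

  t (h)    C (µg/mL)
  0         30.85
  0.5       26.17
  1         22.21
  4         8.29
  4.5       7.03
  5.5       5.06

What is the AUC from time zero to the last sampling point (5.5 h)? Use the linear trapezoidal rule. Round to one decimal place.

AUC = 82.0 µg/mL·h

Trapezoidal AUC_0→5.5:
  [0→0.5]: (30.85+26.17)/2 × 0.5 = 14.255
  [0.5→1]: (26.17+22.21)/2 × 0.5 = 12.095
  [1→4]: (22.21+8.29)/2 × 3 = 45.75
  [4→4.5]: (8.29+7.03)/2 × 0.5 = 3.83
  [4.5→5.5]: (7.03+5.06)/2 × 1 = 6.045
  Sum = 81.975 µg/mL·h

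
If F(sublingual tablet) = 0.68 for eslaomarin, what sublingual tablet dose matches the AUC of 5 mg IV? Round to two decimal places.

D_sublingual = 7.35 mg

For equal systemic exposure: F × D_ev = D_iv
D_ev = D_iv / F = 5 / 0.68 = 7.35294 mg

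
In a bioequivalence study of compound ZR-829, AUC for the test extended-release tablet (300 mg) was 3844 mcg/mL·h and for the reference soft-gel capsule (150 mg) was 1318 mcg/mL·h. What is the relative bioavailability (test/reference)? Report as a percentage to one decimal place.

F_rel = (AUC_test/D_test) / (AUC_ref/D_ref)
      = (3844/300) / (1318/150)
      = 12.8133 / 8.78667 = 1.4583 = 145.83%

F_rel = 145.8%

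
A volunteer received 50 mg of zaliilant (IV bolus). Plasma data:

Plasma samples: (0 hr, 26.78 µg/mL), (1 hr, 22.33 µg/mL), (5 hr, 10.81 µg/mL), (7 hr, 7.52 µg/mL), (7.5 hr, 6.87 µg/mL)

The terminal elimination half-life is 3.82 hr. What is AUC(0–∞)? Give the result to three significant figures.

Trapezoidal AUC_0→7.5:
  [0→1]: (26.78+22.33)/2 × 1 = 24.555
  [1→5]: (22.33+10.81)/2 × 4 = 66.28
  [5→7]: (10.81+7.52)/2 × 2 = 18.33
  [7→7.5]: (7.52+6.87)/2 × 0.5 = 3.5975
  Sum = 112.7625 µg/mL·hr
k_e = ln2 / t½ = 0.693147 / 3.82 = 0.1815 hr^-1
Extrapolated tail: C_last / k_e = 6.87 / 0.1815 = 37.851
AUC_0→∞ = 112.7625 + 37.851 = 150.6135 µg/mL·hr

AUC = 151 µg/mL·hr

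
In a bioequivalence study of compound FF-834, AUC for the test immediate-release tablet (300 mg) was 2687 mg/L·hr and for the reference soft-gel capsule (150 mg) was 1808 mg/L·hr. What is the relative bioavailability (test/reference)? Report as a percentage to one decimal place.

F_rel = (AUC_test/D_test) / (AUC_ref/D_ref)
      = (2687/300) / (1808/150)
      = 8.95667 / 12.0533 = 0.7431 = 74.31%

F_rel = 74.3%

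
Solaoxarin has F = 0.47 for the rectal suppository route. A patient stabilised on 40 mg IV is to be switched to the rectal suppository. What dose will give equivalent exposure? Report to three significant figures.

For equal systemic exposure: F × D_ev = D_iv
D_ev = D_iv / F = 40 / 0.47 = 85.1064 mg

D_rectal = 85.1 mg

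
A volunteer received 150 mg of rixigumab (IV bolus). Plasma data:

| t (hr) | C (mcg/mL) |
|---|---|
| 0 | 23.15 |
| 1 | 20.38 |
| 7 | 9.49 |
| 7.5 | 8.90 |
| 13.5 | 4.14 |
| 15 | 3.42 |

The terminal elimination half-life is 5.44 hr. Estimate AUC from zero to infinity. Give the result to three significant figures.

AUC = 188 mcg/mL·hr

Trapezoidal AUC_0→15:
  [0→1]: (23.15+20.38)/2 × 1 = 21.765
  [1→7]: (20.38+9.49)/2 × 6 = 89.61
  [7→7.5]: (9.49+8.90)/2 × 0.5 = 4.5975
  [7.5→13.5]: (8.90+4.14)/2 × 6 = 39.12
  [13.5→15]: (4.14+3.42)/2 × 1.5 = 5.67
  Sum = 160.7625 mcg/mL·hr
k_e = ln2 / t½ = 0.693147 / 5.44 = 0.1274 hr^-1
Extrapolated tail: C_last / k_e = 3.42 / 0.1274 = 26.845
AUC_0→∞ = 160.7625 + 26.845 = 187.6075 mcg/mL·hr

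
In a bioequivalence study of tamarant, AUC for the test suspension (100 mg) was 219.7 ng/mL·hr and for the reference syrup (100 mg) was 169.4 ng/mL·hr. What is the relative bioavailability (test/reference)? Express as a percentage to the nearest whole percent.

F_rel = 130%

F_rel = (AUC_test/D_test) / (AUC_ref/D_ref)
      = (219.7/100) / (169.4/100)
      = 2.197 / 1.694 = 1.2969 = 129.69%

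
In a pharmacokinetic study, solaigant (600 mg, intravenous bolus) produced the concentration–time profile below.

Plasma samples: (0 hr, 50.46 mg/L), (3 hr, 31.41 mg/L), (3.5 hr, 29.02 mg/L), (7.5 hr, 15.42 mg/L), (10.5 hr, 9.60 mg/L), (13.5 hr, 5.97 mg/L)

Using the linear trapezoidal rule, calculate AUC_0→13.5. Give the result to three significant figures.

AUC = 288 mg/L·hr

Trapezoidal AUC_0→13.5:
  [0→3]: (50.46+31.41)/2 × 3 = 122.805
  [3→3.5]: (31.41+29.02)/2 × 0.5 = 15.1075
  [3.5→7.5]: (29.02+15.42)/2 × 4 = 88.88
  [7.5→10.5]: (15.42+9.60)/2 × 3 = 37.53
  [10.5→13.5]: (9.60+5.97)/2 × 3 = 23.355
  Sum = 287.6775 mg/L·hr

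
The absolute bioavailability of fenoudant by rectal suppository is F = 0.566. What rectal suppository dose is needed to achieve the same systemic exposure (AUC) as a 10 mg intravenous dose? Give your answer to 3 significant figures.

D_rectal = 17.7 mg

For equal systemic exposure: F × D_ev = D_iv
D_ev = D_iv / F = 10 / 0.566 = 17.6678 mg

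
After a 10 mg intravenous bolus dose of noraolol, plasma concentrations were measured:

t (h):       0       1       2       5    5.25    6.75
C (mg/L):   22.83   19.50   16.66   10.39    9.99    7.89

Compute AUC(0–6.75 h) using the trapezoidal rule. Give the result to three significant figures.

AUC = 95.8 mg/L·h

Trapezoidal AUC_0→6.75:
  [0→1]: (22.83+19.50)/2 × 1 = 21.165
  [1→2]: (19.50+16.66)/2 × 1 = 18.08
  [2→5]: (16.66+10.39)/2 × 3 = 40.575
  [5→5.25]: (10.39+9.99)/2 × 0.25 = 2.5475
  [5.25→6.75]: (9.99+7.89)/2 × 1.5 = 13.41
  Sum = 95.7775 mg/L·h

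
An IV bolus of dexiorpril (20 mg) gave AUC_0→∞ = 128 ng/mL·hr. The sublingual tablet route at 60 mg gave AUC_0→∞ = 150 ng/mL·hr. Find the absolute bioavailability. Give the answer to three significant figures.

F = (AUC_ev / D_ev) / (AUC_iv / D_iv)
  = (150/60) / (128/20)
  = 2.5 / 6.4 = 0.3906

F = 0.391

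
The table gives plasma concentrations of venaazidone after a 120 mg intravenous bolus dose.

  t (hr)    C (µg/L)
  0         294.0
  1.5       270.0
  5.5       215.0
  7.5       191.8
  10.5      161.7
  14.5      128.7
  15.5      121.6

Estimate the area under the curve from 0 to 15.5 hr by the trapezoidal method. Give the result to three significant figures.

AUC = 3040 µg/L·hr

Trapezoidal AUC_0→15.5:
  [0→1.5]: (294.0+270.0)/2 × 1.5 = 423.0
  [1.5→5.5]: (270.0+215.0)/2 × 4 = 970.0
  [5.5→7.5]: (215.0+191.8)/2 × 2 = 406.8
  [7.5→10.5]: (191.8+161.7)/2 × 3 = 530.25
  [10.5→14.5]: (161.7+128.7)/2 × 4 = 580.8
  [14.5→15.5]: (128.7+121.6)/2 × 1 = 125.15
  Sum = 3036.0 µg/L·hr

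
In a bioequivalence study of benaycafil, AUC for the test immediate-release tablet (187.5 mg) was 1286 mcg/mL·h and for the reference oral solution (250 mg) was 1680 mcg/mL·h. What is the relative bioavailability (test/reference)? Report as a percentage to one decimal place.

F_rel = 102.1%

F_rel = (AUC_test/D_test) / (AUC_ref/D_ref)
      = (1286/187.5) / (1680/250)
      = 6.85867 / 6.72 = 1.0206 = 102.06%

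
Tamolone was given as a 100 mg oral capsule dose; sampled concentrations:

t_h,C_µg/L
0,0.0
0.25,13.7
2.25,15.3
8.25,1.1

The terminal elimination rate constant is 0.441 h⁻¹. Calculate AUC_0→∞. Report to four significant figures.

AUC = 82.41 µg/L·h

Trapezoidal AUC_0→8.25:
  [0→0.25]: (0.0+13.7)/2 × 0.25 = 1.7125
  [0.25→2.25]: (13.7+15.3)/2 × 2 = 29.0
  [2.25→8.25]: (15.3+1.1)/2 × 6 = 49.2
  Sum = 79.9125 µg/L·h
Extrapolated tail: C_last / k_e = 1.1 / 0.441 = 2.494
AUC_0→∞ = 79.9125 + 2.494 = 82.4065 µg/L·h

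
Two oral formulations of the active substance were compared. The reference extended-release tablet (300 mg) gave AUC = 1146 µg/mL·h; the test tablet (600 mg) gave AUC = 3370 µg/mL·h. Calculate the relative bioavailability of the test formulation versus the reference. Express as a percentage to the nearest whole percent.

F_rel = 147%

F_rel = (AUC_test/D_test) / (AUC_ref/D_ref)
      = (3370/600) / (1146/300)
      = 5.61667 / 3.82 = 1.4703 = 147.03%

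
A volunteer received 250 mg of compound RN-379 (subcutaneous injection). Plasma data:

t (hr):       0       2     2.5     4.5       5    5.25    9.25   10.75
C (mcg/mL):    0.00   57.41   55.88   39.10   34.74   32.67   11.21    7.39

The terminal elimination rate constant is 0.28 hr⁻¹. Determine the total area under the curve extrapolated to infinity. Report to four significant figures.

AUC = 335.7 mcg/mL·hr

Trapezoidal AUC_0→10.75:
  [0→2]: (0.00+57.41)/2 × 2 = 57.41
  [2→2.5]: (57.41+55.88)/2 × 0.5 = 28.3225
  [2.5→4.5]: (55.88+39.10)/2 × 2 = 94.98
  [4.5→5]: (39.10+34.74)/2 × 0.5 = 18.46
  [5→5.25]: (34.74+32.67)/2 × 0.25 = 8.42625
  [5.25→9.25]: (32.67+11.21)/2 × 4 = 87.76
  [9.25→10.75]: (11.21+7.39)/2 × 1.5 = 13.95
  Sum = 309.30875 mcg/mL·hr
Extrapolated tail: C_last / k_e = 7.39 / 0.28 = 26.393
AUC_0→∞ = 309.30875 + 26.393 = 335.70175 mcg/mL·hr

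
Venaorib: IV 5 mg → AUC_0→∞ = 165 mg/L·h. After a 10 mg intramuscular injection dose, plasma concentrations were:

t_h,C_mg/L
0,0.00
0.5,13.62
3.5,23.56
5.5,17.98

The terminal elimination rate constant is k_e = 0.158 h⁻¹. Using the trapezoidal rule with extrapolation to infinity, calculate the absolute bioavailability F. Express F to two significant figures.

Trapezoidal AUC_0→5.5 (intramuscular injection):
  [0→0.5]: (0.00+13.62)/2 × 0.5 = 3.405
  [0.5→3.5]: (13.62+23.56)/2 × 3 = 55.77
  [3.5→5.5]: (23.56+17.98)/2 × 2 = 41.54
  Sum = 100.715 mg/L·h
Tail: C_last/k_e = 17.98/0.158 = 113.797
AUC_0→∞ (intramuscular injection) = 100.715 + 113.797 = 214.512 mg/L·h
F = (AUC_ev/D_ev)/(AUC_iv/D_iv) = (214.512/10)/(165/5) = 21.4512/33 = 0.6500

F = 0.65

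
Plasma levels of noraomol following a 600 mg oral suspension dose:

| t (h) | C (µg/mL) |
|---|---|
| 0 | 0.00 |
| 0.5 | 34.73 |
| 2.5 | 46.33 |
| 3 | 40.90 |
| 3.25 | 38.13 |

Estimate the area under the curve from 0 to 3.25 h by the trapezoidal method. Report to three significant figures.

AUC = 121 µg/mL·h

Trapezoidal AUC_0→3.25:
  [0→0.5]: (0.00+34.73)/2 × 0.5 = 8.6825
  [0.5→2.5]: (34.73+46.33)/2 × 2 = 81.06
  [2.5→3]: (46.33+40.90)/2 × 0.5 = 21.8075
  [3→3.25]: (40.90+38.13)/2 × 0.25 = 9.87875
  Sum = 121.42875 µg/mL·h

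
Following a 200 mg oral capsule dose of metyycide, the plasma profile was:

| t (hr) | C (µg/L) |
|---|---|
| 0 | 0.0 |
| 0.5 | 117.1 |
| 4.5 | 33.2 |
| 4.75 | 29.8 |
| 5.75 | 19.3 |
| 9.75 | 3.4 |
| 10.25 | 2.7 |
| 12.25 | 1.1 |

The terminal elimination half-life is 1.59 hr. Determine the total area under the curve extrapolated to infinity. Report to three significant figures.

Trapezoidal AUC_0→12.25:
  [0→0.5]: (0.0+117.1)/2 × 0.5 = 29.275
  [0.5→4.5]: (117.1+33.2)/2 × 4 = 300.6
  [4.5→4.75]: (33.2+29.8)/2 × 0.25 = 7.875
  [4.75→5.75]: (29.8+19.3)/2 × 1 = 24.55
  [5.75→9.75]: (19.3+3.4)/2 × 4 = 45.4
  [9.75→10.25]: (3.4+2.7)/2 × 0.5 = 1.525
  [10.25→12.25]: (2.7+1.1)/2 × 2 = 3.8
  Sum = 413.025 µg/L·hr
k_e = ln2 / t½ = 0.693147 / 1.59 = 0.4359 hr^-1
Extrapolated tail: C_last / k_e = 1.1 / 0.4359 = 2.524
AUC_0→∞ = 413.025 + 2.524 = 415.549 µg/L·hr

AUC = 416 µg/L·hr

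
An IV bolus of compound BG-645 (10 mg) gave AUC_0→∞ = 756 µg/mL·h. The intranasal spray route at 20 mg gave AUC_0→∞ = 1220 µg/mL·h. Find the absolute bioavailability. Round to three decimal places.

F = (AUC_ev / D_ev) / (AUC_iv / D_iv)
  = (1220/20) / (756/10)
  = 61 / 75.6 = 0.8069

F = 0.807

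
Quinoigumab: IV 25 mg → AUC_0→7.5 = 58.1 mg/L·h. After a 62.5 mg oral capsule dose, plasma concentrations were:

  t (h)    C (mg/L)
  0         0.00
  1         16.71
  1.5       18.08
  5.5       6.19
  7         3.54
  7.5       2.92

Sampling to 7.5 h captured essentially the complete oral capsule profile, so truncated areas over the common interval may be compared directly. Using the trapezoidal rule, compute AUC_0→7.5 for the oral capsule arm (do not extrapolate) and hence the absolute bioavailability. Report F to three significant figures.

Trapezoidal AUC_0→7.5 (oral capsule):
  [0→1]: (0.00+16.71)/2 × 1 = 8.355
  [1→1.5]: (16.71+18.08)/2 × 0.5 = 8.6975
  [1.5→5.5]: (18.08+6.19)/2 × 4 = 48.54
  [5.5→7]: (6.19+3.54)/2 × 1.5 = 7.2975
  [7→7.5]: (3.54+2.92)/2 × 0.5 = 1.615
  Sum = 74.505 mg/L·h
F = (AUC_ev/D_ev)/(AUC_iv/D_iv) = (74.505/62.5)/(58.1/25) = 1.19208/2.324 = 0.5129

F = 0.513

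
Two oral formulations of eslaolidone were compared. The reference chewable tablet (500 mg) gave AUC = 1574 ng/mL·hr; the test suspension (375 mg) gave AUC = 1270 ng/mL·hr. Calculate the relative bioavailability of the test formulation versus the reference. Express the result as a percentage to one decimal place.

F_rel = 107.6%

F_rel = (AUC_test/D_test) / (AUC_ref/D_ref)
      = (1270/375) / (1574/500)
      = 3.38667 / 3.148 = 1.0758 = 107.58%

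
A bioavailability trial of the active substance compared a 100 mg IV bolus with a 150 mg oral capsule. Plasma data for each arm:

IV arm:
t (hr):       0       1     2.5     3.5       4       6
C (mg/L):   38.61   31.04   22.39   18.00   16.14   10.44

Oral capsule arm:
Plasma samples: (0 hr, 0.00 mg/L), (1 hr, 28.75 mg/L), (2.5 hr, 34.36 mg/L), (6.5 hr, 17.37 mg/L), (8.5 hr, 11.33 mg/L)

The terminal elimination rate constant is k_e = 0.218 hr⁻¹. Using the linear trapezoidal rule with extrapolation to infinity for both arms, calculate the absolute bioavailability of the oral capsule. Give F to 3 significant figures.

Trapezoidal AUC_0→6 (IV):
  [0→1]: (38.61+31.04)/2 × 1 = 34.825
  [1→2.5]: (31.04+22.39)/2 × 1.5 = 40.0725
  [2.5→3.5]: (22.39+18.00)/2 × 1 = 20.195
  [3.5→4]: (18.00+16.14)/2 × 0.5 = 8.535
  [4→6]: (16.14+10.44)/2 × 2 = 26.58
  Sum = 130.2075 mg/L·hr
IV tail: 10.44/0.218 = 47.890; AUC_iv,0→∞ = 130.2075 + 47.890 = 178.0975 mg/L·hr
Trapezoidal AUC_0→8.5 (oral capsule):
  [0→1]: (0.00+28.75)/2 × 1 = 14.375
  [1→2.5]: (28.75+34.36)/2 × 1.5 = 47.3325
  [2.5→6.5]: (34.36+17.37)/2 × 4 = 103.46
  [6.5→8.5]: (17.37+11.33)/2 × 2 = 28.7
  Sum = 193.8675 mg/L·hr
oral capsule tail: 11.33/0.218 = 51.972; AUC_ev,0→∞ = 193.8675 + 51.972 = 245.8395 mg/L·hr
F = (AUC_ev/D_ev)/(AUC_iv/D_iv) = (245.8395/150)/(178.0975/100) = 1.63893/1.780975 = 0.9202

F = 0.920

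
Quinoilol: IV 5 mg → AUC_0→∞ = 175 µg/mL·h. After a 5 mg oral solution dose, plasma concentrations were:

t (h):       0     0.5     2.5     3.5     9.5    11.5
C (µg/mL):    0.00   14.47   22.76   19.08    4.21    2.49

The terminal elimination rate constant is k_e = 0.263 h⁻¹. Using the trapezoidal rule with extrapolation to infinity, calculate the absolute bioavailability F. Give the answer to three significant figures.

F = 0.845

Trapezoidal AUC_0→11.5 (oral solution):
  [0→0.5]: (0.00+14.47)/2 × 0.5 = 3.6175
  [0.5→2.5]: (14.47+22.76)/2 × 2 = 37.23
  [2.5→3.5]: (22.76+19.08)/2 × 1 = 20.92
  [3.5→9.5]: (19.08+4.21)/2 × 6 = 69.87
  [9.5→11.5]: (4.21+2.49)/2 × 2 = 6.7
  Sum = 138.3375 µg/mL·h
Tail: C_last/k_e = 2.49/0.263 = 9.468
AUC_0→∞ (oral solution) = 138.3375 + 9.468 = 147.8055 µg/mL·h
F = (AUC_ev/D_ev)/(AUC_iv/D_iv) = (147.8055/5)/(175/5) = 29.5611/35 = 0.8446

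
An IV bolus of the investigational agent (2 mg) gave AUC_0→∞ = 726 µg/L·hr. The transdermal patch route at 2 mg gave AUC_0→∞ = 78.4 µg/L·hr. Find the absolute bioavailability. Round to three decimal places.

F = 0.108

F = (AUC_ev / D_ev) / (AUC_iv / D_iv)
  = (78.4/2) / (726/2)
  = 39.2 / 363 = 0.1080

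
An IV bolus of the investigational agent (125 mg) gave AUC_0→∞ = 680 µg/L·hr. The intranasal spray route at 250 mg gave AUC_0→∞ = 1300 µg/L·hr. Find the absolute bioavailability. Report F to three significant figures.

F = (AUC_ev / D_ev) / (AUC_iv / D_iv)
  = (1300/250) / (680/125)
  = 5.2 / 5.44 = 0.9559

F = 0.956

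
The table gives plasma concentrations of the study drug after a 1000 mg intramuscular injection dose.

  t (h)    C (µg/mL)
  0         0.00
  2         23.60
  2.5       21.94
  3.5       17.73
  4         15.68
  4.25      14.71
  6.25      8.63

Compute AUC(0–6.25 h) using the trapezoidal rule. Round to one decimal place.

AUC = 90.3 µg/mL·h

Trapezoidal AUC_0→6.25:
  [0→2]: (0.00+23.60)/2 × 2 = 23.6
  [2→2.5]: (23.60+21.94)/2 × 0.5 = 11.385
  [2.5→3.5]: (21.94+17.73)/2 × 1 = 19.835
  [3.5→4]: (17.73+15.68)/2 × 0.5 = 8.3525
  [4→4.25]: (15.68+14.71)/2 × 0.25 = 3.79875
  [4.25→6.25]: (14.71+8.63)/2 × 2 = 23.34
  Sum = 90.31125 µg/mL·h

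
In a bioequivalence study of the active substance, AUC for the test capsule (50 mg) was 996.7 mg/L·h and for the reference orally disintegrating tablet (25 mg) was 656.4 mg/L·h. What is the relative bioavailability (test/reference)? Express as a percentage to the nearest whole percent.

F_rel = (AUC_test/D_test) / (AUC_ref/D_ref)
      = (996.7/50) / (656.4/25)
      = 19.934 / 26.256 = 0.7592 = 75.92%

F_rel = 76%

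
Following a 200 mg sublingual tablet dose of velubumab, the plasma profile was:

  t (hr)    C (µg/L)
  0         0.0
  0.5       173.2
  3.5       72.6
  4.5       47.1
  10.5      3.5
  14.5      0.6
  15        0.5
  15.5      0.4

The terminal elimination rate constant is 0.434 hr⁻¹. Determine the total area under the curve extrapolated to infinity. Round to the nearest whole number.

Trapezoidal AUC_0→15.5:
  [0→0.5]: (0.0+173.2)/2 × 0.5 = 43.3
  [0.5→3.5]: (173.2+72.6)/2 × 3 = 368.7
  [3.5→4.5]: (72.6+47.1)/2 × 1 = 59.85
  [4.5→10.5]: (47.1+3.5)/2 × 6 = 151.8
  [10.5→14.5]: (3.5+0.6)/2 × 4 = 8.2
  [14.5→15]: (0.6+0.5)/2 × 0.5 = 0.275
  [15→15.5]: (0.5+0.4)/2 × 0.5 = 0.225
  Sum = 632.35 µg/L·hr
Extrapolated tail: C_last / k_e = 0.4 / 0.434 = 0.922
AUC_0→∞ = 632.35 + 0.922 = 633.272 µg/L·hr

AUC = 633 µg/L·hr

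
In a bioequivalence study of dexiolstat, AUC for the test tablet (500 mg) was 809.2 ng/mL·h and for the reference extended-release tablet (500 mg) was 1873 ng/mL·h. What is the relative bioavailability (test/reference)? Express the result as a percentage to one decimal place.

F_rel = (AUC_test/D_test) / (AUC_ref/D_ref)
      = (809.2/500) / (1873/500)
      = 1.6184 / 3.746 = 0.4320 = 43.20%

F_rel = 43.2%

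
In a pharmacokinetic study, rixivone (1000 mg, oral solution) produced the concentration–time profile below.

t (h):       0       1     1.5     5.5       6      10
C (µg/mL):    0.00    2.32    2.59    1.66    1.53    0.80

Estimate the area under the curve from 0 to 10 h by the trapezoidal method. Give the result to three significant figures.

Trapezoidal AUC_0→10:
  [0→1]: (0.00+2.32)/2 × 1 = 1.16
  [1→1.5]: (2.32+2.59)/2 × 0.5 = 1.2275
  [1.5→5.5]: (2.59+1.66)/2 × 4 = 8.5
  [5.5→6]: (1.66+1.53)/2 × 0.5 = 0.7975
  [6→10]: (1.53+0.80)/2 × 4 = 4.66
  Sum = 16.345 µg/mL·h

AUC = 16.3 µg/mL·h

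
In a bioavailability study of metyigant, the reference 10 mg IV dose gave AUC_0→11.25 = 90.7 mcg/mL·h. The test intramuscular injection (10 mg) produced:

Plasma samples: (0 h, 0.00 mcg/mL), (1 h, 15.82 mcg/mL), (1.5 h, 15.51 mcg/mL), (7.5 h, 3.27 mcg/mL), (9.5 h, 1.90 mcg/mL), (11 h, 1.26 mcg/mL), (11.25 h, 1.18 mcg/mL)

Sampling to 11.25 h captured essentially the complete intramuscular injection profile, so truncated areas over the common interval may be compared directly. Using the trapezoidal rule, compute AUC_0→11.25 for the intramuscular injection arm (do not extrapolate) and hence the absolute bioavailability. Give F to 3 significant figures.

F = 0.881

Trapezoidal AUC_0→11.25 (intramuscular injection):
  [0→1]: (0.00+15.82)/2 × 1 = 7.91
  [1→1.5]: (15.82+15.51)/2 × 0.5 = 7.8325
  [1.5→7.5]: (15.51+3.27)/2 × 6 = 56.34
  [7.5→9.5]: (3.27+1.90)/2 × 2 = 5.17
  [9.5→11]: (1.90+1.26)/2 × 1.5 = 2.37
  [11→11.25]: (1.26+1.18)/2 × 0.25 = 0.305
  Sum = 79.9275 mcg/mL·h
F = (AUC_ev/D_ev)/(AUC_iv/D_iv) = (79.9275/10)/(90.7/10) = 7.99275/9.07 = 0.8812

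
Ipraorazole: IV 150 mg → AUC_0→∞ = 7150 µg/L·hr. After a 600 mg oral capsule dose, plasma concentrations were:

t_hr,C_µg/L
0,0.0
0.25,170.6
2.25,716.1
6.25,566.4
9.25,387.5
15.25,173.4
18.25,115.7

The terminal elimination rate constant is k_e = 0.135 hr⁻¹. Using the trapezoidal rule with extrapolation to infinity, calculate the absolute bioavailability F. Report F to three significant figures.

Trapezoidal AUC_0→18.25 (oral capsule):
  [0→0.25]: (0.0+170.6)/2 × 0.25 = 21.325
  [0.25→2.25]: (170.6+716.1)/2 × 2 = 886.7
  [2.25→6.25]: (716.1+566.4)/2 × 4 = 2565.0
  [6.25→9.25]: (566.4+387.5)/2 × 3 = 1430.85
  [9.25→15.25]: (387.5+173.4)/2 × 6 = 1682.7
  [15.25→18.25]: (173.4+115.7)/2 × 3 = 433.65
  Sum = 7020.225 µg/L·hr
Tail: C_last/k_e = 115.7/0.135 = 857.037
AUC_0→∞ (oral capsule) = 7020.225 + 857.037 = 7877.262 µg/L·hr
F = (AUC_ev/D_ev)/(AUC_iv/D_iv) = (7877.262/600)/(7150/150) = 13.12877/47.6667 = 0.2754

F = 0.275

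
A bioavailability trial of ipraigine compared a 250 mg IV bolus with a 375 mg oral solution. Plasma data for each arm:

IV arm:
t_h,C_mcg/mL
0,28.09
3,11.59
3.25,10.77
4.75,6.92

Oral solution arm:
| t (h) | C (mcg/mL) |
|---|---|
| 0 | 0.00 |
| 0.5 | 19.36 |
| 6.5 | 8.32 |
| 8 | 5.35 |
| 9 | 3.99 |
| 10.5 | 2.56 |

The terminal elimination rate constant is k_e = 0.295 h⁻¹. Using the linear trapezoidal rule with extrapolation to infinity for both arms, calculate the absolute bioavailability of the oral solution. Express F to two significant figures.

F = 0.78

Trapezoidal AUC_0→4.75 (IV):
  [0→3]: (28.09+11.59)/2 × 3 = 59.52
  [3→3.25]: (11.59+10.77)/2 × 0.25 = 2.795
  [3.25→4.75]: (10.77+6.92)/2 × 1.5 = 13.2675
  Sum = 75.5825 mcg/mL·h
IV tail: 6.92/0.295 = 23.458; AUC_iv,0→∞ = 75.5825 + 23.458 = 99.0405 mcg/mL·h
Trapezoidal AUC_0→10.5 (oral solution):
  [0→0.5]: (0.00+19.36)/2 × 0.5 = 4.84
  [0.5→6.5]: (19.36+8.32)/2 × 6 = 83.04
  [6.5→8]: (8.32+5.35)/2 × 1.5 = 10.2525
  [8→9]: (5.35+3.99)/2 × 1 = 4.67
  [9→10.5]: (3.99+2.56)/2 × 1.5 = 4.9125
  Sum = 107.715 mcg/mL·h
oral solution tail: 2.56/0.295 = 8.678; AUC_ev,0→∞ = 107.715 + 8.678 = 116.393 mcg/mL·h
F = (AUC_ev/D_ev)/(AUC_iv/D_iv) = (116.393/375)/(99.0405/250) = 0.310381/0.396162 = 0.7835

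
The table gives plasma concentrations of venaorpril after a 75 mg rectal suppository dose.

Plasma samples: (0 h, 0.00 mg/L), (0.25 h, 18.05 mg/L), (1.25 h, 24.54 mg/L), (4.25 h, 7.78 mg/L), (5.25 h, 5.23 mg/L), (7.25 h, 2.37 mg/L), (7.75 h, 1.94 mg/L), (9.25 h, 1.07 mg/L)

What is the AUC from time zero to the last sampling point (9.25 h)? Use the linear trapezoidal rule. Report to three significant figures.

AUC = 89.5 mg/L·h

Trapezoidal AUC_0→9.25:
  [0→0.25]: (0.00+18.05)/2 × 0.25 = 2.25625
  [0.25→1.25]: (18.05+24.54)/2 × 1 = 21.295
  [1.25→4.25]: (24.54+7.78)/2 × 3 = 48.48
  [4.25→5.25]: (7.78+5.23)/2 × 1 = 6.505
  [5.25→7.25]: (5.23+2.37)/2 × 2 = 7.6
  [7.25→7.75]: (2.37+1.94)/2 × 0.5 = 1.0775
  [7.75→9.25]: (1.94+1.07)/2 × 1.5 = 2.2575
  Sum = 89.47125 mg/L·h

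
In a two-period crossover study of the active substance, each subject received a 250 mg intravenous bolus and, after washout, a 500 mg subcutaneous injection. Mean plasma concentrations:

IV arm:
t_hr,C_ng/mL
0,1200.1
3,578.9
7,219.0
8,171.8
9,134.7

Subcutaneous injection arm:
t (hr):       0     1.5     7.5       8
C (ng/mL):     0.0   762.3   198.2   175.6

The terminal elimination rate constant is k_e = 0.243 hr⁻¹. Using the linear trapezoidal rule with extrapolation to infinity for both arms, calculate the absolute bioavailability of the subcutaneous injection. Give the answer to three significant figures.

F = 0.413

Trapezoidal AUC_0→9 (IV):
  [0→3]: (1200.1+578.9)/2 × 3 = 2668.5
  [3→7]: (578.9+219.0)/2 × 4 = 1595.8
  [7→8]: (219.0+171.8)/2 × 1 = 195.4
  [8→9]: (171.8+134.7)/2 × 1 = 153.25
  Sum = 4612.95 ng/mL·hr
IV tail: 134.7/0.243 = 554.321; AUC_iv,0→∞ = 4612.95 + 554.321 = 5167.271 ng/mL·hr
Trapezoidal AUC_0→8 (subcutaneous injection):
  [0→1.5]: (0.0+762.3)/2 × 1.5 = 571.725
  [1.5→7.5]: (762.3+198.2)/2 × 6 = 2881.5
  [7.5→8]: (198.2+175.6)/2 × 0.5 = 93.45
  Sum = 3546.675 ng/mL·hr
subcutaneous injection tail: 175.6/0.243 = 722.634; AUC_ev,0→∞ = 3546.675 + 722.634 = 4269.309 ng/mL·hr
F = (AUC_ev/D_ev)/(AUC_iv/D_iv) = (4269.309/500)/(5167.271/250) = 8.538618/20.669084 = 0.4131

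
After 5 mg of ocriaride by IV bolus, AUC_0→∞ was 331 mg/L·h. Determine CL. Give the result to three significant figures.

CL = Dose_iv / AUC_0→∞
   = 5 / 331 = 0.0151057 L/h

CL = 0.0151 L/h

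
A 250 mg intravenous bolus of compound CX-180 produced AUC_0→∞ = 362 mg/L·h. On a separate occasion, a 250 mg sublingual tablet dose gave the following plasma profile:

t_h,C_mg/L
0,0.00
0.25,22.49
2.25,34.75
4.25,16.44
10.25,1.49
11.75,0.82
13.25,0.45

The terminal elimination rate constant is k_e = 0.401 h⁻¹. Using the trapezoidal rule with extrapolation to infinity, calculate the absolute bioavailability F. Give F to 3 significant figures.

F = 0.466

Trapezoidal AUC_0→13.25 (sublingual tablet):
  [0→0.25]: (0.00+22.49)/2 × 0.25 = 2.81125
  [0.25→2.25]: (22.49+34.75)/2 × 2 = 57.24
  [2.25→4.25]: (34.75+16.44)/2 × 2 = 51.19
  [4.25→10.25]: (16.44+1.49)/2 × 6 = 53.79
  [10.25→11.75]: (1.49+0.82)/2 × 1.5 = 1.7325
  [11.75→13.25]: (0.82+0.45)/2 × 1.5 = 0.9525
  Sum = 167.71625 mg/L·h
Tail: C_last/k_e = 0.45/0.401 = 1.122
AUC_0→∞ (sublingual tablet) = 167.71625 + 1.122 = 168.83825 mg/L·h
F = (AUC_ev/D_ev)/(AUC_iv/D_iv) = (168.83825/250)/(362/250) = 0.675353/1.448 = 0.4664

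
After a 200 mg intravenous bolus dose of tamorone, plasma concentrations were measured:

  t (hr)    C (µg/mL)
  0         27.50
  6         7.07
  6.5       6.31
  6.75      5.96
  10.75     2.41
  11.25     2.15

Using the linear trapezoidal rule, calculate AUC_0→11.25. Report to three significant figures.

AUC = 126 µg/mL·hr

Trapezoidal AUC_0→11.25:
  [0→6]: (27.50+7.07)/2 × 6 = 103.71
  [6→6.5]: (7.07+6.31)/2 × 0.5 = 3.345
  [6.5→6.75]: (6.31+5.96)/2 × 0.25 = 1.53375
  [6.75→10.75]: (5.96+2.41)/2 × 4 = 16.74
  [10.75→11.25]: (2.41+2.15)/2 × 0.5 = 1.14
  Sum = 126.46875 µg/mL·hr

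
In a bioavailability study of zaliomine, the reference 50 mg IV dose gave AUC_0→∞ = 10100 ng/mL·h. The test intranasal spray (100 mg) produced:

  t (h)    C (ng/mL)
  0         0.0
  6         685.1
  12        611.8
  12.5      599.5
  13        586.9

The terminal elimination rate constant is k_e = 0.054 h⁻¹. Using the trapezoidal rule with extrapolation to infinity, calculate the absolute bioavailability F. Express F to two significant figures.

Trapezoidal AUC_0→13 (intranasal spray):
  [0→6]: (0.0+685.1)/2 × 6 = 2055.3
  [6→12]: (685.1+611.8)/2 × 6 = 3890.7
  [12→12.5]: (611.8+599.5)/2 × 0.5 = 302.825
  [12.5→13]: (599.5+586.9)/2 × 0.5 = 296.6
  Sum = 6545.425 ng/mL·h
Tail: C_last/k_e = 586.9/0.054 = 10868.519
AUC_0→∞ (intranasal spray) = 6545.425 + 10868.519 = 17413.944 ng/mL·h
F = (AUC_ev/D_ev)/(AUC_iv/D_iv) = (17413.944/100)/(10100/50) = 174.13944/202 = 0.8621

F = 0.86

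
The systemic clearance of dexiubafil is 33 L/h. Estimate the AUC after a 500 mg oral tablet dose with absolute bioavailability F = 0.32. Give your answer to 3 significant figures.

AUC_0→∞ = F × Dose / CL
        = 0.32 × 500 / 33 = 4.84848 mg/L·h

AUC = 4.85 mg/L·h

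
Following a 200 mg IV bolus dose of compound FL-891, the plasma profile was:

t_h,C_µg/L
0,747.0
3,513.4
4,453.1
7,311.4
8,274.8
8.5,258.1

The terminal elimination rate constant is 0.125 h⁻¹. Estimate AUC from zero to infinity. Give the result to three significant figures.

Trapezoidal AUC_0→8.5:
  [0→3]: (747.0+513.4)/2 × 3 = 1890.6
  [3→4]: (513.4+453.1)/2 × 1 = 483.25
  [4→7]: (453.1+311.4)/2 × 3 = 1146.75
  [7→8]: (311.4+274.8)/2 × 1 = 293.1
  [8→8.5]: (274.8+258.1)/2 × 0.5 = 133.225
  Sum = 3946.925 µg/L·h
Extrapolated tail: C_last / k_e = 258.1 / 0.125 = 2064.800
AUC_0→∞ = 3946.925 + 2064.800 = 6011.725 µg/L·h

AUC = 6010 µg/L·h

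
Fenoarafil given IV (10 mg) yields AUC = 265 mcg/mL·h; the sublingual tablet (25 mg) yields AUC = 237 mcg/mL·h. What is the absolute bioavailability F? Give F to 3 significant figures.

F = 0.358

F = (AUC_ev / D_ev) / (AUC_iv / D_iv)
  = (237/25) / (265/10)
  = 9.48 / 26.5 = 0.3577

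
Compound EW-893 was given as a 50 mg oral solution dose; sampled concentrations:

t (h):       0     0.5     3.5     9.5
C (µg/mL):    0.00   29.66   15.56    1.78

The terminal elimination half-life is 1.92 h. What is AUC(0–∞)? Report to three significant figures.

Trapezoidal AUC_0→9.5:
  [0→0.5]: (0.00+29.66)/2 × 0.5 = 7.415
  [0.5→3.5]: (29.66+15.56)/2 × 3 = 67.83
  [3.5→9.5]: (15.56+1.78)/2 × 6 = 52.02
  Sum = 127.265 µg/mL·h
k_e = ln2 / t½ = 0.693147 / 1.92 = 0.3610 h^-1
Extrapolated tail: C_last / k_e = 1.78 / 0.361 = 4.931
AUC_0→∞ = 127.265 + 4.931 = 132.196 µg/mL·h

AUC = 132 µg/mL·h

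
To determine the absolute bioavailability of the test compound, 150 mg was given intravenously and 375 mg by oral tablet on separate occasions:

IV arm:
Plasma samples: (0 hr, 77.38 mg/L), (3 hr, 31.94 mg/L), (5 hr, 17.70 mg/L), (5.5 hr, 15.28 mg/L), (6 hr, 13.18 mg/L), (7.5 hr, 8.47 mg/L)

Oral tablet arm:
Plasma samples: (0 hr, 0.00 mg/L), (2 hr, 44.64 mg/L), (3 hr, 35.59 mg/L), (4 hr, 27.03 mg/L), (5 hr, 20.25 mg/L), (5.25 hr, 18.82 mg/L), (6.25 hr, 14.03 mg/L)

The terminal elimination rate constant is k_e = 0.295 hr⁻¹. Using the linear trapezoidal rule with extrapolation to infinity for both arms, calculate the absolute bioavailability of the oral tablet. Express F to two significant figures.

F = 0.30

Trapezoidal AUC_0→7.5 (IV):
  [0→3]: (77.38+31.94)/2 × 3 = 163.98
  [3→5]: (31.94+17.70)/2 × 2 = 49.64
  [5→5.5]: (17.70+15.28)/2 × 0.5 = 8.245
  [5.5→6]: (15.28+13.18)/2 × 0.5 = 7.115
  [6→7.5]: (13.18+8.47)/2 × 1.5 = 16.2375
  Sum = 245.2175 mg/L·hr
IV tail: 8.47/0.295 = 28.712; AUC_iv,0→∞ = 245.2175 + 28.712 = 273.9295 mg/L·hr
Trapezoidal AUC_0→6.25 (oral tablet):
  [0→2]: (0.00+44.64)/2 × 2 = 44.64
  [2→3]: (44.64+35.59)/2 × 1 = 40.115
  [3→4]: (35.59+27.03)/2 × 1 = 31.31
  [4→5]: (27.03+20.25)/2 × 1 = 23.64
  [5→5.25]: (20.25+18.82)/2 × 0.25 = 4.88375
  [5.25→6.25]: (18.82+14.03)/2 × 1 = 16.425
  Sum = 161.01375 mg/L·hr
oral tablet tail: 14.03/0.295 = 47.559; AUC_ev,0→∞ = 161.01375 + 47.559 = 208.57275 mg/L·hr
F = (AUC_ev/D_ev)/(AUC_iv/D_iv) = (208.57275/375)/(273.9295/150) = 0.556194/1.8262 = 0.3046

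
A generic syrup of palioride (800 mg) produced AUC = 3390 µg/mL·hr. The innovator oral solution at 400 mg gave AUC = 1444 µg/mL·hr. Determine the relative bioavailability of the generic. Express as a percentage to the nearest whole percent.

F_rel = (AUC_test/D_test) / (AUC_ref/D_ref)
      = (3390/800) / (1444/400)
      = 4.2375 / 3.61 = 1.1738 = 117.38%

F_rel = 117%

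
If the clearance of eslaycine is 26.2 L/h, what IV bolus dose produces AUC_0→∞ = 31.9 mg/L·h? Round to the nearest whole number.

Dose = 836 mg

Dose_iv = CL × AUC_0→∞
     = 26.2 × 31.9 = 835.78 mg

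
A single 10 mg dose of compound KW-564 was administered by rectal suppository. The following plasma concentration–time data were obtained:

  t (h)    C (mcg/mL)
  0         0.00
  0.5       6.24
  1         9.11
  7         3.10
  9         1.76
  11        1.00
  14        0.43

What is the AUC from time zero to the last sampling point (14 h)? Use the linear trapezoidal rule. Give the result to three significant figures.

Trapezoidal AUC_0→14:
  [0→0.5]: (0.00+6.24)/2 × 0.5 = 1.56
  [0.5→1]: (6.24+9.11)/2 × 0.5 = 3.8375
  [1→7]: (9.11+3.10)/2 × 6 = 36.63
  [7→9]: (3.10+1.76)/2 × 2 = 4.86
  [9→11]: (1.76+1.00)/2 × 2 = 2.76
  [11→14]: (1.00+0.43)/2 × 3 = 2.145
  Sum = 51.7925 mcg/mL·h

AUC = 51.8 mcg/mL·h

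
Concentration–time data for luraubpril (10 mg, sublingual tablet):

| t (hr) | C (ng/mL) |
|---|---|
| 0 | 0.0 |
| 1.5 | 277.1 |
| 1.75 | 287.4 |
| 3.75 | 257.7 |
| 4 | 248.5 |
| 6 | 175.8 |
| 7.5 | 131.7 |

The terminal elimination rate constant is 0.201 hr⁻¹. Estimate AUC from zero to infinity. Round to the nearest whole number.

AUC = 2197 ng/mL·hr

Trapezoidal AUC_0→7.5:
  [0→1.5]: (0.0+277.1)/2 × 1.5 = 207.825
  [1.5→1.75]: (277.1+287.4)/2 × 0.25 = 70.5625
  [1.75→3.75]: (287.4+257.7)/2 × 2 = 545.1
  [3.75→4]: (257.7+248.5)/2 × 0.25 = 63.275
  [4→6]: (248.5+175.8)/2 × 2 = 424.3
  [6→7.5]: (175.8+131.7)/2 × 1.5 = 230.625
  Sum = 1541.6875 ng/mL·hr
Extrapolated tail: C_last / k_e = 131.7 / 0.201 = 655.224
AUC_0→∞ = 1541.6875 + 655.224 = 2196.9115 ng/mL·hr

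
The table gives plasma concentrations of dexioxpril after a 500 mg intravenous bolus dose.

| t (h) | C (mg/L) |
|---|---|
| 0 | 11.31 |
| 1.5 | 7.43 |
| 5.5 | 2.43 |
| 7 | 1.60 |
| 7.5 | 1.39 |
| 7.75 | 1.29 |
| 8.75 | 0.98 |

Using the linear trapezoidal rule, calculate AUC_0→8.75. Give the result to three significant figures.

Trapezoidal AUC_0→8.75:
  [0→1.5]: (11.31+7.43)/2 × 1.5 = 14.055
  [1.5→5.5]: (7.43+2.43)/2 × 4 = 19.72
  [5.5→7]: (2.43+1.60)/2 × 1.5 = 3.0225
  [7→7.5]: (1.60+1.39)/2 × 0.5 = 0.7475
  [7.5→7.75]: (1.39+1.29)/2 × 0.25 = 0.335
  [7.75→8.75]: (1.29+0.98)/2 × 1 = 1.135
  Sum = 39.015 mg/L·h

AUC = 39.0 mg/L·h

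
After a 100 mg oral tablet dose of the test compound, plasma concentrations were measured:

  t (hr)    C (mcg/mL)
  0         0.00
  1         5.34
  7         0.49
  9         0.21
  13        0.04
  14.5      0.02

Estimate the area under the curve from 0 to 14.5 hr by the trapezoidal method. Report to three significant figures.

AUC = 21.4 mcg/mL·hr

Trapezoidal AUC_0→14.5:
  [0→1]: (0.00+5.34)/2 × 1 = 2.67
  [1→7]: (5.34+0.49)/2 × 6 = 17.49
  [7→9]: (0.49+0.21)/2 × 2 = 0.7
  [9→13]: (0.21+0.04)/2 × 4 = 0.5
  [13→14.5]: (0.04+0.02)/2 × 1.5 = 0.045
  Sum = 21.405 mcg/mL·hr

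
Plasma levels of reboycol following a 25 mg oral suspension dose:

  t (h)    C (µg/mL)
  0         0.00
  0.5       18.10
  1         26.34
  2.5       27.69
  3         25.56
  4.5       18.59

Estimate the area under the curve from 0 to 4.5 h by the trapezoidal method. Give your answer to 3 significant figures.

AUC = 103 µg/mL·h

Trapezoidal AUC_0→4.5:
  [0→0.5]: (0.00+18.10)/2 × 0.5 = 4.525
  [0.5→1]: (18.10+26.34)/2 × 0.5 = 11.11
  [1→2.5]: (26.34+27.69)/2 × 1.5 = 40.5225
  [2.5→3]: (27.69+25.56)/2 × 0.5 = 13.3125
  [3→4.5]: (25.56+18.59)/2 × 1.5 = 33.1125
  Sum = 102.5825 µg/mL·h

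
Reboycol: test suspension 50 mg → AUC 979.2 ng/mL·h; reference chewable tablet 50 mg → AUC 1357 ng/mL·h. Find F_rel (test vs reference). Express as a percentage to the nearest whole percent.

F_rel = 72%

F_rel = (AUC_test/D_test) / (AUC_ref/D_ref)
      = (979.2/50) / (1357/50)
      = 19.584 / 27.14 = 0.7216 = 72.16%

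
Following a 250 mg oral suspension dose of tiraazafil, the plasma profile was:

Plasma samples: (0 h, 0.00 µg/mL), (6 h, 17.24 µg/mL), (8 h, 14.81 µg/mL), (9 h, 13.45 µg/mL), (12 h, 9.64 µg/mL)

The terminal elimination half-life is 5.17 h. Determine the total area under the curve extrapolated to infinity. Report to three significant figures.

Trapezoidal AUC_0→12:
  [0→6]: (0.00+17.24)/2 × 6 = 51.72
  [6→8]: (17.24+14.81)/2 × 2 = 32.05
  [8→9]: (14.81+13.45)/2 × 1 = 14.13
  [9→12]: (13.45+9.64)/2 × 3 = 34.635
  Sum = 132.535 µg/mL·h
k_e = ln2 / t½ = 0.693147 / 5.17 = 0.1341 h^-1
Extrapolated tail: C_last / k_e = 9.64 / 0.1341 = 71.887
AUC_0→∞ = 132.535 + 71.887 = 204.422 µg/mL·h

AUC = 204 µg/mL·h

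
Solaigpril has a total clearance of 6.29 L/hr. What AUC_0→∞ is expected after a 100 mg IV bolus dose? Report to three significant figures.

AUC = 15.9 mg/L·hr

AUC_0→∞ = Dose_iv / CL
        = 100 / 6.29 = 15.8983 mg/L·hr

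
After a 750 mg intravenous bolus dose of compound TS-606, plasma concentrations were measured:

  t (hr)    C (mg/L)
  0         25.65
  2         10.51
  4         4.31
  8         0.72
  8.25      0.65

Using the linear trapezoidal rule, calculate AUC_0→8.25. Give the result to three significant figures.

AUC = 61.2 mg/L·hr

Trapezoidal AUC_0→8.25:
  [0→2]: (25.65+10.51)/2 × 2 = 36.16
  [2→4]: (10.51+4.31)/2 × 2 = 14.82
  [4→8]: (4.31+0.72)/2 × 4 = 10.06
  [8→8.25]: (0.72+0.65)/2 × 0.25 = 0.17125
  Sum = 61.21125 mg/L·hr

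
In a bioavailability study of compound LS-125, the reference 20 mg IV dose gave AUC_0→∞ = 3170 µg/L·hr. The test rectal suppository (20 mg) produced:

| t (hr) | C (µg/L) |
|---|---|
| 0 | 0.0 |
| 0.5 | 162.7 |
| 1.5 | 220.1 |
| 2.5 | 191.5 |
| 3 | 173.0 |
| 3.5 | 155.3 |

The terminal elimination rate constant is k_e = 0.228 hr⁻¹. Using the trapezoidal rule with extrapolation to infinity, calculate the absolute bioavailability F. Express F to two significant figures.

Trapezoidal AUC_0→3.5 (rectal suppository):
  [0→0.5]: (0.0+162.7)/2 × 0.5 = 40.675
  [0.5→1.5]: (162.7+220.1)/2 × 1 = 191.4
  [1.5→2.5]: (220.1+191.5)/2 × 1 = 205.8
  [2.5→3]: (191.5+173.0)/2 × 0.5 = 91.125
  [3→3.5]: (173.0+155.3)/2 × 0.5 = 82.075
  Sum = 611.075 µg/L·hr
Tail: C_last/k_e = 155.3/0.228 = 681.140
AUC_0→∞ (rectal suppository) = 611.075 + 681.140 = 1292.215 µg/L·hr
F = (AUC_ev/D_ev)/(AUC_iv/D_iv) = (1292.215/20)/(3170/20) = 64.61075/158.5 = 0.4076

F = 0.41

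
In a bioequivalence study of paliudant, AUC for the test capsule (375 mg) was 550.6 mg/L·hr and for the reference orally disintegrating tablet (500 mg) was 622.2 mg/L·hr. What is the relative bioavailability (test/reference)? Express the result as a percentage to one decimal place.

F_rel = (AUC_test/D_test) / (AUC_ref/D_ref)
      = (550.6/375) / (622.2/500)
      = 1.46827 / 1.2444 = 1.1799 = 117.99%

F_rel = 118.0%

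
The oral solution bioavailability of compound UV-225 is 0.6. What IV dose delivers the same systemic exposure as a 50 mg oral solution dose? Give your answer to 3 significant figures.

D_iv = 30.0 mg

Systemic exposure from an extravascular dose = F × D_ev, so the equivalent IV dose is F × D_ev.
D_iv = F × D_ev = 0.6 × 50 = 30 mg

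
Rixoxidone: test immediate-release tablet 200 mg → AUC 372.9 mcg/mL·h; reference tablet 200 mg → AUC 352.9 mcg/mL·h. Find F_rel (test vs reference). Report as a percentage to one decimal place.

F_rel = (AUC_test/D_test) / (AUC_ref/D_ref)
      = (372.9/200) / (352.9/200)
      = 1.8645 / 1.7645 = 1.0567 = 105.67%

F_rel = 105.7%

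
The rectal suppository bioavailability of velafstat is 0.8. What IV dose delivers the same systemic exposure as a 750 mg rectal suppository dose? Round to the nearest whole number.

Systemic exposure from an extravascular dose = F × D_ev, so the equivalent IV dose is F × D_ev.
D_iv = F × D_ev = 0.8 × 750 = 600 mg

D_iv = 600 mg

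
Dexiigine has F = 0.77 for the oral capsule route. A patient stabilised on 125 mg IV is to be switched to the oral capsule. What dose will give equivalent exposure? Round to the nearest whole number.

D_oral = 162 mg

For equal systemic exposure: F × D_ev = D_iv
D_ev = D_iv / F = 125 / 0.77 = 162.338 mg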